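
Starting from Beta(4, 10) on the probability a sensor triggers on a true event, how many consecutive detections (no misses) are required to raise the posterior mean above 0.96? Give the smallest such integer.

After k detections and 0 misses the posterior is Beta(4+k, 10), with mean (4+k)/(4+10+k).
Set (4+k)/(14+k) > 0.96 and solve: k > (0.96·14 − 4)/(1 − 0.96) = 236.000.
The smallest integer exceeding 236.000 is 237, and checking k=237: (241)/(251) = 0.9602 > 0.96.

k = 237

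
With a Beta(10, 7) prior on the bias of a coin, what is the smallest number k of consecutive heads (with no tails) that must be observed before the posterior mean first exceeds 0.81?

After k heads and 0 tails the posterior is Beta(10+k, 7), with mean (10+k)/(10+7+k).
Set (10+k)/(17+k) > 0.81 and solve: k > (0.81·17 − 10)/(1 − 0.81) = 19.842.
The smallest integer exceeding 19.842 is 20.

k = 20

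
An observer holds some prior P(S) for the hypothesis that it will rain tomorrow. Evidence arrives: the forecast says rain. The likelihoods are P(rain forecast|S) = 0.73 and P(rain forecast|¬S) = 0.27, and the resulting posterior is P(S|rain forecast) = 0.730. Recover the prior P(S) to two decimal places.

P(S) = 0.50

In odds form, posterior odds = prior odds × likelihood ratio, so prior odds = posterior odds ÷ LR.
Posterior odds = 0.730/(1−0.730) = 2.7037. LR = 0.73/0.27 = 2.7037.
Prior odds = 2.7037/2.7037 = 1.0000, so P(S) = 1.0000/(1+1.0000) ≈ 0.50.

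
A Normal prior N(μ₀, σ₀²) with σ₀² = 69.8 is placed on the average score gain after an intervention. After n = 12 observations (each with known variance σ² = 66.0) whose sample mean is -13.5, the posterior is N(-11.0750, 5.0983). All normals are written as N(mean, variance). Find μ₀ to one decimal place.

The posterior mean is a precision-weighted average: μ_n = (τ₀μ₀ + τ_data·x̄)/(τ₀+τ_data), with τ₀=1/σ₀² and τ_data=n/σ².
Here τ₀ = 1/69.8 = 0.014327 and τ_data = 12/66.0 = 0.181818, so τ_n = 0.196145.
Rearranging for μ₀: μ₀ = (μ_n·τ_n − τ_data·x̄)/τ₀ = (-11.0750·0.196145 − 0.181818·-13.5) / 0.014327 = 0.282237/0.014327 ≈ 19.7.

μ₀ = 19.7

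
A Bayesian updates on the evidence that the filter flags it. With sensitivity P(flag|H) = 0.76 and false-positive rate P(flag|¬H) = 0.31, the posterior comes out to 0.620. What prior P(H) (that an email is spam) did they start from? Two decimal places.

In odds form, posterior odds = prior odds × likelihood ratio, so prior odds = posterior odds ÷ LR.
Posterior odds = 0.620/(1−0.620) = 1.6316. LR = 0.76/0.31 = 2.4516.
Prior odds = 1.6316/2.4516 = 0.6655, so P(H) = 0.6655/(1+0.6655) ≈ 0.40.

P(H) = 0.40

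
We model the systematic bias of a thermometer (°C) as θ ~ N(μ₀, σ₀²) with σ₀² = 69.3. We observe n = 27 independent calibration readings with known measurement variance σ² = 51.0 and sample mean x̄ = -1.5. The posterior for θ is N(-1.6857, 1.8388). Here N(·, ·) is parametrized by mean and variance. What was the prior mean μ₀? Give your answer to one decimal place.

The posterior mean is a precision-weighted average: μ_n = (τ₀μ₀ + τ_data·x̄)/(τ₀+τ_data), with τ₀=1/σ₀² and τ_data=n/σ².
Here τ₀ = 1/69.3 = 0.014430 and τ_data = 27/51.0 = 0.529412, so τ_n = 0.543842.
Rearranging for μ₀: μ₀ = (μ_n·τ_n − τ_data·x̄)/τ₀ = (-1.6857·0.543842 − 0.529412·-1.5) / 0.014430 = -0.122636/0.014430 ≈ -8.5.

μ₀ = -8.5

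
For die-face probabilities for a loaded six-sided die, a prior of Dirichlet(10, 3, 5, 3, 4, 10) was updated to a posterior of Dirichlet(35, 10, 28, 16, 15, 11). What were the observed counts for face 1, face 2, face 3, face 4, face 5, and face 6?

counts (25, 7, 23, 13, 11, 1)

For a Dirichlet(α) prior with multinomial counts c, the posterior is Dirichlet(α + c) componentwise.
Counts are posterior − prior componentwise: 35−10=25, 10−3=7, 28−5=23, 16−3=13, 15−4=11, 11−10=1.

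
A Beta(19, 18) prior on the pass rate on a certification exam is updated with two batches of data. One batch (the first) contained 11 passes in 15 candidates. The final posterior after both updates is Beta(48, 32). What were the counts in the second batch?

18 passes and 10 failures

Sequential conjugate updates are equivalent to a single update on the pooled data, so total successes = posterior α − prior α and total failures = posterior β − prior β.
Total across both batches: 48−19=29 passes, 32−18=14 failures.
Subtract the first batch: 29−11=18 passes and 14−4=10 failures.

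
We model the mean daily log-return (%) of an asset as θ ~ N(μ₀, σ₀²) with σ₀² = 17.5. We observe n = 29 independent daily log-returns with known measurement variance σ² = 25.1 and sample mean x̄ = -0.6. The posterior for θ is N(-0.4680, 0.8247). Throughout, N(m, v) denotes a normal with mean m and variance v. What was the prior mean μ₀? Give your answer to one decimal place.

μ₀ = 2.2

The posterior mean is a precision-weighted average: μ_n = (τ₀μ₀ + τ_data·x̄)/(τ₀+τ_data), with τ₀=1/σ₀² and τ_data=n/σ².
Here τ₀ = 1/17.5 = 0.057143 and τ_data = 29/25.1 = 1.155378, so τ_n = 1.212521.
Rearranging for μ₀: μ₀ = (μ_n·τ_n − τ_data·x̄)/τ₀ = (-0.4680·1.212521 − 1.155378·-0.6) / 0.057143 = 0.125767/0.057143 ≈ 2.2.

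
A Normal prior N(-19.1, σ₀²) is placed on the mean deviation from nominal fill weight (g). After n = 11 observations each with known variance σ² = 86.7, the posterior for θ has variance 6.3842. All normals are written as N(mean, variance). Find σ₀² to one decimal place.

For the Normal–Normal model with known σ², precisions add: τ_n = τ₀ + n/σ².
So 1/σ₀² = 1/6.3842 − 11/86.7 = 0.156637 − 0.126874 = 0.029763.
Hence σ₀² = 1/0.029763 ≈ 33.6.

σ₀² = 33.6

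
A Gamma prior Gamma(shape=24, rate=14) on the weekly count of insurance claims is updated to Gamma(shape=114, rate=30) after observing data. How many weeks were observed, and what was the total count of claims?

Gamma–Poisson conjugacy: posterior shape = α + Σxᵢ, posterior rate = β + n.
Matching: Σxᵢ = 114 − 24 = 90 and n = 30 − 14 = 16.

n = 16 weeks with total 90 claims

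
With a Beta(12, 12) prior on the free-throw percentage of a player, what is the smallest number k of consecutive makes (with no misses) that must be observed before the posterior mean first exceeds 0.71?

k = 18

After k makes and 0 misses the posterior is Beta(12+k, 12), with mean (12+k)/(12+12+k).
Set (12+k)/(24+k) > 0.71 and solve: k > (0.71·24 − 12)/(1 − 0.71) = 17.379.
The smallest integer exceeding 17.379 is 18, and checking k=18: (30)/(42) = 0.7143 > 0.71.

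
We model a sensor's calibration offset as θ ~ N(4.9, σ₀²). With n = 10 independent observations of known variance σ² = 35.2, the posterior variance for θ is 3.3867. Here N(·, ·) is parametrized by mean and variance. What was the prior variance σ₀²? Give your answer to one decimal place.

σ₀² = 89.4

For the Normal–Normal model with known σ², precisions add: τ_n = τ₀ + n/σ².
So 1/σ₀² = 1/3.3867 − 10/35.2 = 0.295273 − 0.284091 = 0.011182.
Hence σ₀² = 1/0.011182 ≈ 89.4.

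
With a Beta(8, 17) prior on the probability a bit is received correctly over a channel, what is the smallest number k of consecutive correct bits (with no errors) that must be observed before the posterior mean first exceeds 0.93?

After k correct bits and 0 errors the posterior is Beta(8+k, 17), with mean (8+k)/(8+17+k).
Set (8+k)/(25+k) > 0.93 and solve: k > (0.93·25 − 8)/(1 − 0.93) = 217.857.
The smallest integer exceeding 217.857 is 218.

k = 218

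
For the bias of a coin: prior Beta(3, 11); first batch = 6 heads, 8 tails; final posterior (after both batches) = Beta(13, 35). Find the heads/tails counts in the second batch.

4 heads and 16 tails

Because Beta–binomial updating is additive in the counts, the combined data contributed (α_post−α_prior, β_post−β_prior) successes and failures.
Total across both batches: 13−3=10 heads, 35−11=24 tails.
Subtract the first batch: 10−6=4 heads and 24−8=16 tails.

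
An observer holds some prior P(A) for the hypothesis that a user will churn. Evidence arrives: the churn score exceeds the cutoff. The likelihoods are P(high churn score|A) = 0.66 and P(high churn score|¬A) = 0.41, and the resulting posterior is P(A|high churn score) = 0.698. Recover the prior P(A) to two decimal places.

Bayes' rule in odds form gives O(A|E) = O(A)·[P(E|A)/P(E|¬A)], hence O(A) = O(A|E)/LR.
Posterior odds = 0.698/(1−0.698) = 2.3113. LR = 0.66/0.41 = 1.6098.
Prior odds = 2.3113/1.6098 = 1.4358, so P(A) = 1.4358/(1+1.4358) ≈ 0.59.

P(A) = 0.59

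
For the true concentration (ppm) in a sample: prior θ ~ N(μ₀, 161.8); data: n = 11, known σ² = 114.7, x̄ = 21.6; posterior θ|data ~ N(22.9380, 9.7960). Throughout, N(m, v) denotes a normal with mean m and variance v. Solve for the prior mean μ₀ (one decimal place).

μ₀ = 43.7

With known observation variance, the Normal–Normal posterior has precision τ_n = τ₀ + n/σ² and mean μ_n = (τ₀μ₀ + (n/σ²)x̄)/τ_n.
Here τ₀ = 1/161.8 = 0.006180 and τ_data = 11/114.7 = 0.095902, so τ_n = 0.102082.
Rearranging for μ₀: μ₀ = (μ_n·τ_n − τ_data·x̄)/τ₀ = (22.9380·0.102082 − 0.095902·21.6) / 0.006180 = 0.270074/0.006180 ≈ 43.7.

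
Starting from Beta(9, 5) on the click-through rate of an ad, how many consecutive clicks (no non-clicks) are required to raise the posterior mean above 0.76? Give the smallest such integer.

After k clicks and 0 non-clicks the posterior is Beta(9+k, 5), with mean (9+k)/(9+5+k).
Set (9+k)/(14+k) > 0.76 and solve: k > (0.76·14 − 9)/(1 − 0.76) = 6.833.
The smallest integer exceeding 6.833 is 7, and checking k=7: (16)/(21) = 0.7619 > 0.76.

k = 7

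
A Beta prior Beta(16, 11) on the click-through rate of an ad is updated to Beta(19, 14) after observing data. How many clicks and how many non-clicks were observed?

3 clicks and 3 non-clicks

A Beta(α, β) prior with s successes and f failures in binomial data gives a Beta(α+s, β+f) posterior.
Match parameters: s=19−16=3, f=14−11=3.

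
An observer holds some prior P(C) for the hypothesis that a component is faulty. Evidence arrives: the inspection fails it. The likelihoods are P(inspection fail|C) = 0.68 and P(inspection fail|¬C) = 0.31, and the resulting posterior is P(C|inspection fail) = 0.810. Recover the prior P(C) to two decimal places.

Bayes' rule in odds form gives O(C|E) = O(C)·[P(E|C)/P(E|¬C)], hence O(C) = O(C|E)/LR.
Posterior odds = 0.810/(1−0.810) = 4.2632. LR = 0.68/0.31 = 2.1935.
Prior odds = 4.2632/2.1935 = 1.9436, so P(C) = 1.9436/(1+1.9436) ≈ 0.66.

P(C) = 0.66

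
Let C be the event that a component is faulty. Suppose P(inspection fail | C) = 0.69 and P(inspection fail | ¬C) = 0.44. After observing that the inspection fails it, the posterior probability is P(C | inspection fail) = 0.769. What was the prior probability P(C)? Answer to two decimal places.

P(C) = 0.68

In odds form, posterior odds = prior odds × likelihood ratio, so prior odds = posterior odds ÷ LR.
Posterior odds = 0.769/(1−0.769) = 3.3290. LR = 0.69/0.44 = 1.5682.
Prior odds = 3.3290/1.5682 = 2.1228, so P(C) = 2.1228/(1+2.1228) ≈ 0.68.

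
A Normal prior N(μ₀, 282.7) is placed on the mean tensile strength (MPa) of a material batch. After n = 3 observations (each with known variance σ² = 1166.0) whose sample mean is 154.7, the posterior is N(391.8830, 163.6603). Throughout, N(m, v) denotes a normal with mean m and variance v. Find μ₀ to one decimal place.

μ₀ = 564.4

The posterior mean is a precision-weighted average: μ_n = (τ₀μ₀ + τ_data·x̄)/(τ₀+τ_data), with τ₀=1/σ₀² and τ_data=n/σ².
Here τ₀ = 1/282.7 = 0.003537 and τ_data = 3/1166.0 = 0.002573, so τ_n = 0.006110.
Rearranging for μ₀: μ₀ = (μ_n·τ_n − τ_data·x̄)/τ₀ = (391.8830·0.006110 − 0.002573·154.7) / 0.003537 = 1.996362/0.003537 ≈ 564.4.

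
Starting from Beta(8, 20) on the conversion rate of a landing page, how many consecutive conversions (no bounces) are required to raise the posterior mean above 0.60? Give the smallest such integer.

After k conversions and 0 bounces the posterior is Beta(8+k, 20), with mean (8+k)/(8+20+k).
Set (8+k)/(28+k) > 0.60 and solve: k > (0.60·28 − 8)/(1 − 0.60) = 22.000.
The smallest integer exceeding 22.000 is 23.

k = 23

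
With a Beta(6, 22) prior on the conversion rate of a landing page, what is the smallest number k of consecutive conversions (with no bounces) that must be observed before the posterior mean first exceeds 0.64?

After k conversions and 0 bounces the posterior is Beta(6+k, 22), with mean (6+k)/(6+22+k).
Set (6+k)/(28+k) > 0.64 and solve: k > (0.64·28 − 6)/(1 − 0.64) = 33.111.
The smallest integer exceeding 33.111 is 34.

k = 34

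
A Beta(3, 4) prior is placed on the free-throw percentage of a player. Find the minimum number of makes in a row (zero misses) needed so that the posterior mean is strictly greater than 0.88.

After k makes and 0 misses the posterior is Beta(3+k, 4), with mean (3+k)/(3+4+k).
Set (3+k)/(7+k) > 0.88 and solve: k > (0.88·7 − 3)/(1 − 0.88) = 26.333.
The smallest integer exceeding 26.333 is 27, and checking k=27: (30)/(34) = 0.8824 > 0.88.

k = 27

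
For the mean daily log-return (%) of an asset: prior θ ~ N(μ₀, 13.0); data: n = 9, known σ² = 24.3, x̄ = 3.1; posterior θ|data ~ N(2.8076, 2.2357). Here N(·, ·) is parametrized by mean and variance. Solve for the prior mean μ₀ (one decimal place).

With known observation variance, the Normal–Normal posterior has precision τ_n = τ₀ + n/σ² and mean μ_n = (τ₀μ₀ + (n/σ²)x̄)/τ_n.
Here τ₀ = 1/13.0 = 0.076923 and τ_data = 9/24.3 = 0.370370, so τ_n = 0.447293.
Rearranging for μ₀: μ₀ = (μ_n·τ_n − τ_data·x̄)/τ₀ = (2.8076·0.447293 − 0.370370·3.1) / 0.076923 = 0.107673/0.076923 ≈ 1.4.

μ₀ = 1.4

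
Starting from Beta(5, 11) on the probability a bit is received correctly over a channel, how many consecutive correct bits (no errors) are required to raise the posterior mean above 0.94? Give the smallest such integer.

After k correct bits and 0 errors the posterior is Beta(5+k, 11), with mean (5+k)/(5+11+k).
Set (5+k)/(16+k) > 0.94 and solve: k > (0.94·16 − 5)/(1 − 0.94) = 167.333.
The smallest integer exceeding 167.333 is 168.

k = 168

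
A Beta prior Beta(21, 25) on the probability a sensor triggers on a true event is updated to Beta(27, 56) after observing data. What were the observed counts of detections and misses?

Under Beta–binomial conjugacy the posterior parameters are (a+s, b+f).
Match parameters: s=27−21=6, f=56−25=31.

6 detections and 31 misses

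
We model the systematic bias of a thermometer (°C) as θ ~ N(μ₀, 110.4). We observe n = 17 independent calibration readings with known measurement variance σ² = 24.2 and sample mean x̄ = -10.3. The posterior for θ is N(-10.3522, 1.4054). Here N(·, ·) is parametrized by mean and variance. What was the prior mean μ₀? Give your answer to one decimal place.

With known observation variance, the Normal–Normal posterior has precision τ_n = τ₀ + n/σ² and mean μ_n = (τ₀μ₀ + (n/σ²)x̄)/τ_n.
Here τ₀ = 1/110.4 = 0.009058 and τ_data = 17/24.2 = 0.702479, so τ_n = 0.711537.
Rearranging for μ₀: μ₀ = (μ_n·τ_n − τ_data·x̄)/τ₀ = (-10.3522·0.711537 − 0.702479·-10.3) / 0.009058 = -0.130440/0.009058 ≈ -14.4.

μ₀ = -14.4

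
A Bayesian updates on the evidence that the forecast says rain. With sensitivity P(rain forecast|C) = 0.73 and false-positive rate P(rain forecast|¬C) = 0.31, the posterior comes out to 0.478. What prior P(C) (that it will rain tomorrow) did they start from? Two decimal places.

P(C) = 0.28

In odds form, posterior odds = prior odds × likelihood ratio, so prior odds = posterior odds ÷ LR.
Posterior odds = 0.478/(1−0.478) = 0.9157. LR = 0.73/0.31 = 2.3548.
Prior odds = 0.9157/2.3548 = 0.3889, so P(C) = 0.3889/(1+0.3889) ≈ 0.28.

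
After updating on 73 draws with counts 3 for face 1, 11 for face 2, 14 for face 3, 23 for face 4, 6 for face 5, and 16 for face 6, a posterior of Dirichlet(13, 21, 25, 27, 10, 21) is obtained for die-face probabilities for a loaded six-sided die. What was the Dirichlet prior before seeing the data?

Dirichlet(10, 10, 11, 4, 4, 5)

For a Dirichlet(α) prior with multinomial counts c, the posterior is Dirichlet(α + c) componentwise.
Subtract each count from the matching posterior parameter: 13−3=10, 21−11=10, 25−14=11, 27−23=4, 10−6=4, 21−16=5.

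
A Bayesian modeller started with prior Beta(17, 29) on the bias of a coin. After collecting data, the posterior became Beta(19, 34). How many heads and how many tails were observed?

2 heads and 5 tails

A Beta(α, β) prior with s successes and f failures in binomial data gives a Beta(α+s, β+f) posterior.
So s = 19 − 17 = 2 and f = 34 − 29 = 5.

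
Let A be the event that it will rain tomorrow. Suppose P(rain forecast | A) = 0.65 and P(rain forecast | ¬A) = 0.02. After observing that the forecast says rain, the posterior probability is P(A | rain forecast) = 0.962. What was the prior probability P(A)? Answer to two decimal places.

In odds form, posterior odds = prior odds × likelihood ratio, so prior odds = posterior odds ÷ LR.
Posterior odds = 0.962/(1−0.962) = 25.3158. LR = 0.65/0.02 = 32.5000.
Prior odds = 25.3158/32.5000 = 0.7789, so P(A) = 0.7789/(1+0.7789) ≈ 0.44.

P(A) = 0.44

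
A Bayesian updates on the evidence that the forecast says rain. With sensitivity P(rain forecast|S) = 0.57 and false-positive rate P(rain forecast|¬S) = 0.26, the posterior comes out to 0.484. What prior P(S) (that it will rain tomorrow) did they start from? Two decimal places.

In odds form, posterior odds = prior odds × likelihood ratio, so prior odds = posterior odds ÷ LR.
Posterior odds = 0.484/(1−0.484) = 0.9380. LR = 0.57/0.26 = 2.1923.
Prior odds = 0.9380/2.1923 = 0.4279, so P(S) = 0.4279/(1+0.4279) ≈ 0.30.

P(S) = 0.30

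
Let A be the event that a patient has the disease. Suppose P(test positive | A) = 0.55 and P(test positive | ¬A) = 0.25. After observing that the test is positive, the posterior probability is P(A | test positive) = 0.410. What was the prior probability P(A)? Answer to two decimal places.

In odds form, posterior odds = prior odds × likelihood ratio, so prior odds = posterior odds ÷ LR.
Posterior odds = 0.410/(1−0.410) = 0.6949. LR = 0.55/0.25 = 2.2000.
Prior odds = 0.6949/2.2000 = 0.3159, so P(A) = 0.3159/(1+0.3159) ≈ 0.24.

P(A) = 0.24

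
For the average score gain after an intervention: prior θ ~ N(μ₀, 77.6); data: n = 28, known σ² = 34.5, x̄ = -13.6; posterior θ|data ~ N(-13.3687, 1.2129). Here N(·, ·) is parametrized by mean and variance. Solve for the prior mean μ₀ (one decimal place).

μ₀ = 1.2

With known observation variance, the Normal–Normal posterior has precision τ_n = τ₀ + n/σ² and mean μ_n = (τ₀μ₀ + (n/σ²)x̄)/τ_n.
Here τ₀ = 1/77.6 = 0.012887 and τ_data = 28/34.5 = 0.811594, so τ_n = 0.824481.
Rearranging for μ₀: μ₀ = (μ_n·τ_n − τ_data·x̄)/τ₀ = (-13.3687·0.824481 − 0.811594·-13.6) / 0.012887 = 0.015439/0.012887 ≈ 1.2.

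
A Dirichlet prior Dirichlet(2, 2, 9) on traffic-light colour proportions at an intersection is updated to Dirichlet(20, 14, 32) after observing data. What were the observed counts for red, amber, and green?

For a Dirichlet(α) prior with multinomial counts c, the posterior is Dirichlet(α + c) componentwise.
Counts are posterior − prior componentwise: 20−2=18, 14−2=12, 32−9=23.

counts (18, 12, 23)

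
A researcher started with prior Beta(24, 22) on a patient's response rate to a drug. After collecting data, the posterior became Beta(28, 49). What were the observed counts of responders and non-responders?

Beta is conjugate to the binomial likelihood: posterior = Beta(α+s, β+f).
Match parameters: s=28−24=4, f=49−22=27.

4 responders and 27 non-responders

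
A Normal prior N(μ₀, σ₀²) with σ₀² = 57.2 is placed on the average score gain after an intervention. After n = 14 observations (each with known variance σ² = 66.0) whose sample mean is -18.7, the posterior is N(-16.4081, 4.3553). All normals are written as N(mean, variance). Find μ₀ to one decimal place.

μ₀ = 11.4

With known observation variance, the Normal–Normal posterior has precision τ_n = τ₀ + n/σ² and mean μ_n = (τ₀μ₀ + (n/σ²)x̄)/τ_n.
Here τ₀ = 1/57.2 = 0.017483 and τ_data = 14/66.0 = 0.212121, so τ_n = 0.229604.
Rearranging for μ₀: μ₀ = (μ_n·τ_n − τ_data·x̄)/τ₀ = (-16.4081·0.229604 − 0.212121·-18.7) / 0.017483 = 0.199297/0.017483 ≈ 11.4.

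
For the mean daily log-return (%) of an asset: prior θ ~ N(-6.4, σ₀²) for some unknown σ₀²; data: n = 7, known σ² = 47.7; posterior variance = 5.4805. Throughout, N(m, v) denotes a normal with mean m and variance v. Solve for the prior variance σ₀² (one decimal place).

σ₀² = 28.0

Posterior precision equals prior precision plus data precision: 1/σ_n² = 1/σ₀² + n/σ².
So 1/σ₀² = 1/5.4805 − 7/47.7 = 0.182465 − 0.146751 = 0.035714.
Hence σ₀² = 1/0.035714 ≈ 28.0.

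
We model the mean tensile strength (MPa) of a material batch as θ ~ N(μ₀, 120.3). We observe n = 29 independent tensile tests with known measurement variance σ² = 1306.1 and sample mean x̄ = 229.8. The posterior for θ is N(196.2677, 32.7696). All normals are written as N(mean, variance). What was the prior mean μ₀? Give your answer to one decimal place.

μ₀ = 106.7

With known observation variance, the Normal–Normal posterior has precision τ_n = τ₀ + n/σ² and mean μ_n = (τ₀μ₀ + (n/σ²)x̄)/τ_n.
Here τ₀ = 1/120.3 = 0.008313 and τ_data = 29/1306.1 = 0.022204, so τ_n = 0.030517.
Rearranging for μ₀: μ₀ = (μ_n·τ_n − τ_data·x̄)/τ₀ = (196.2677·0.030517 − 0.022204·229.8) / 0.008313 = 0.887022/0.008313 ≈ 106.7.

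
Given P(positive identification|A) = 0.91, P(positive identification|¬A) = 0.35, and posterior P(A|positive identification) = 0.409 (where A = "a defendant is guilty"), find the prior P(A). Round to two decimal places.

Bayes' rule in odds form gives O(A|E) = O(A)·[P(E|A)/P(E|¬A)], hence O(A) = O(A|E)/LR.
Posterior odds = 0.409/(1−0.409) = 0.6920. LR = 0.91/0.35 = 2.6000.
Prior odds = 0.6920/2.6000 = 0.2662, so P(A) = 0.2662/(1+0.2662) ≈ 0.21.

P(A) = 0.21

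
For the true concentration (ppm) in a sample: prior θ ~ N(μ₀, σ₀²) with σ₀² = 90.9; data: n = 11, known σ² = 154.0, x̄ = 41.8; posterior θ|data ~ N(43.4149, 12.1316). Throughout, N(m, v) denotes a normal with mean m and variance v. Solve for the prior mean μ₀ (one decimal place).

The posterior mean is a precision-weighted average: μ_n = (τ₀μ₀ + τ_data·x̄)/(τ₀+τ_data), with τ₀=1/σ₀² and τ_data=n/σ².
Here τ₀ = 1/90.9 = 0.011001 and τ_data = 11/154.0 = 0.071429, so τ_n = 0.082430.
Rearranging for μ₀: μ₀ = (μ_n·τ_n − τ_data·x̄)/τ₀ = (43.4149·0.082430 − 0.071429·41.8) / 0.011001 = 0.592958/0.011001 ≈ 53.9.

μ₀ = 53.9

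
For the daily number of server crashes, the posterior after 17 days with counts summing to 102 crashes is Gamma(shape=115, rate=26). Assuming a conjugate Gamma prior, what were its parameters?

Gamma(shape=13, rate=9)

Gamma–Poisson conjugacy: posterior shape = α + Σxᵢ, posterior rate = β + n.
So α = 115 − 102 = 13 and β = 26 − 17 = 9.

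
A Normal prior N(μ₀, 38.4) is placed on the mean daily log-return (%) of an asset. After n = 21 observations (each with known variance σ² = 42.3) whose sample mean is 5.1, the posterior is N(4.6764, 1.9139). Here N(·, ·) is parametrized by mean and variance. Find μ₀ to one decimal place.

μ₀ = -3.4

With known observation variance, the Normal–Normal posterior has precision τ_n = τ₀ + n/σ² and mean μ_n = (τ₀μ₀ + (n/σ²)x̄)/τ_n.
Here τ₀ = 1/38.4 = 0.026042 and τ_data = 21/42.3 = 0.496454, so τ_n = 0.522496.
Rearranging for μ₀: μ₀ = (μ_n·τ_n − τ_data·x̄)/τ₀ = (4.6764·0.522496 − 0.496454·5.1) / 0.026042 = -0.088515/0.026042 ≈ -3.4.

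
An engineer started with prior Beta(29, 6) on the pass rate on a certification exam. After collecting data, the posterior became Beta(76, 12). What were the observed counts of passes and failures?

47 passes and 6 failures

A Beta(α, β) prior with s successes and f failures in binomial data gives a Beta(α+s, β+f) posterior.
Match parameters: s=76−29=47, f=12−6=6.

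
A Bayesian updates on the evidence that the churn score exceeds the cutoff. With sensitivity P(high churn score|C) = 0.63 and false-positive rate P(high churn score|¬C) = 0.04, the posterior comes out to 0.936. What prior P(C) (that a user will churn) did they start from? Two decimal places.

P(C) = 0.48

Bayes' rule in odds form gives O(C|E) = O(C)·[P(E|C)/P(E|¬C)], hence O(C) = O(C|E)/LR.
Posterior odds = 0.936/(1−0.936) = 14.6250. LR = 0.63/0.04 = 15.7500.
Prior odds = 14.6250/15.7500 = 0.9286, so P(C) = 0.9286/(1+0.9286) ≈ 0.48.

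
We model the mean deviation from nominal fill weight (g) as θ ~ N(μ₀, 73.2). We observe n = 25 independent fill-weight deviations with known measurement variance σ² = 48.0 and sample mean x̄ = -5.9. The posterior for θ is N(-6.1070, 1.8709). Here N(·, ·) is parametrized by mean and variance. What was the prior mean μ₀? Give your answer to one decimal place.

The posterior mean is a precision-weighted average: μ_n = (τ₀μ₀ + τ_data·x̄)/(τ₀+τ_data), with τ₀=1/σ₀² and τ_data=n/σ².
Here τ₀ = 1/73.2 = 0.013661 and τ_data = 25/48.0 = 0.520833, so τ_n = 0.534494.
Rearranging for μ₀: μ₀ = (μ_n·τ_n − τ_data·x̄)/τ₀ = (-6.1070·0.534494 − 0.520833·-5.9) / 0.013661 = -0.191240/0.013661 ≈ -14.0.

μ₀ = -14.0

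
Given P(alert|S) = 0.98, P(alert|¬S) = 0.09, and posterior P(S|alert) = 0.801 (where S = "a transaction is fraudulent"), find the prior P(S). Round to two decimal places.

Bayes' rule in odds form gives O(S|E) = O(S)·[P(E|S)/P(E|¬S)], hence O(S) = O(S|E)/LR.
Posterior odds = 0.801/(1−0.801) = 4.0251. LR = 0.98/0.09 = 10.8889.
Prior odds = 4.0251/10.8889 = 0.3697, so P(S) = 0.3697/(1+0.3697) ≈ 0.27.

P(S) = 0.27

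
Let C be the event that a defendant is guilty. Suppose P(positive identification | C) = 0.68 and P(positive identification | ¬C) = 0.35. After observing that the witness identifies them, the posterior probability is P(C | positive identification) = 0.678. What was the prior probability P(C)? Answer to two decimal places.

P(C) = 0.52

In odds form, posterior odds = prior odds × likelihood ratio, so prior odds = posterior odds ÷ LR.
Posterior odds = 0.678/(1−0.678) = 2.1056. LR = 0.68/0.35 = 1.9429.
Prior odds = 2.1056/1.9429 = 1.0837, so P(C) = 1.0837/(1+1.0837) ≈ 0.52.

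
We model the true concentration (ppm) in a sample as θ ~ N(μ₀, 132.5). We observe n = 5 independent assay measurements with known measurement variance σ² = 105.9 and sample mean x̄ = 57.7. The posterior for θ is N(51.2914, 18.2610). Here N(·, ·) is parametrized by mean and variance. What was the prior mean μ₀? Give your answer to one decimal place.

With known observation variance, the Normal–Normal posterior has precision τ_n = τ₀ + n/σ² and mean μ_n = (τ₀μ₀ + (n/σ²)x̄)/τ_n.
Here τ₀ = 1/132.5 = 0.007547 and τ_data = 5/105.9 = 0.047214, so τ_n = 0.054761.
Rearranging for μ₀: μ₀ = (μ_n·τ_n − τ_data·x̄)/τ₀ = (51.2914·0.054761 − 0.047214·57.7) / 0.007547 = 0.084521/0.007547 ≈ 11.2.

μ₀ = 11.2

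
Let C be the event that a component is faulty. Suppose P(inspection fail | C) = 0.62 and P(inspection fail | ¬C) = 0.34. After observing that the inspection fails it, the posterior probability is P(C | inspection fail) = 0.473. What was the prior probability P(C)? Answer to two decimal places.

In odds form, posterior odds = prior odds × likelihood ratio, so prior odds = posterior odds ÷ LR.
Posterior odds = 0.473/(1−0.473) = 0.8975. LR = 0.62/0.34 = 1.8235.
Prior odds = 0.8975/1.8235 = 0.4922, so P(C) = 0.4922/(1+0.4922) ≈ 0.33.

P(C) = 0.33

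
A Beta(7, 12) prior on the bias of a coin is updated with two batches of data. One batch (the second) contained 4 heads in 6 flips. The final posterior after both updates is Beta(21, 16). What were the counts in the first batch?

Sequential conjugate updates are equivalent to a single update on the pooled data, so total successes = posterior α − prior α and total failures = posterior β − prior β.
Total across both batches: 21−7=14 heads, 16−12=4 tails.
Subtract the second batch: 14−4=10 heads and 4−2=2 tails.

10 heads and 2 tails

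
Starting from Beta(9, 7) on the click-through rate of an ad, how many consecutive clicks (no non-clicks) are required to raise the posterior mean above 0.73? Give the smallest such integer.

After k clicks and 0 non-clicks the posterior is Beta(9+k, 7), with mean (9+k)/(9+7+k).
Set (9+k)/(16+k) > 0.73 and solve: k > (0.73·16 − 9)/(1 − 0.73) = 9.926.
The smallest integer exceeding 9.926 is 10, and checking k=10: (19)/(26) = 0.7308 > 0.73.

k = 10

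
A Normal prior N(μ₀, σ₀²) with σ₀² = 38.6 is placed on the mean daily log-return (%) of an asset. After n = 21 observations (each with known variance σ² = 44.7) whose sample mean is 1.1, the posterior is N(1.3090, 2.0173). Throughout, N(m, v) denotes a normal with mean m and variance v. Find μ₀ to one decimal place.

μ₀ = 5.1

The posterior mean is a precision-weighted average: μ_n = (τ₀μ₀ + τ_data·x̄)/(τ₀+τ_data), with τ₀=1/σ₀² and τ_data=n/σ².
Here τ₀ = 1/38.6 = 0.025907 and τ_data = 21/44.7 = 0.469799, so τ_n = 0.495706.
Rearranging for μ₀: μ₀ = (μ_n·τ_n − τ_data·x̄)/τ₀ = (1.3090·0.495706 − 0.469799·1.1) / 0.025907 = 0.132100/0.025907 ≈ 5.1.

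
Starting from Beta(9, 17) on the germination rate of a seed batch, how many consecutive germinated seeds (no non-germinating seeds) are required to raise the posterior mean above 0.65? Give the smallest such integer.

k = 23

After k germinated seeds and 0 non-germinating seeds the posterior is Beta(9+k, 17), with mean (9+k)/(9+17+k).
Set (9+k)/(26+k) > 0.65 and solve: k > (0.65·26 − 9)/(1 − 0.65) = 22.571.
The smallest integer exceeding 22.571 is 23, and checking k=23: (32)/(49) = 0.6531 > 0.65.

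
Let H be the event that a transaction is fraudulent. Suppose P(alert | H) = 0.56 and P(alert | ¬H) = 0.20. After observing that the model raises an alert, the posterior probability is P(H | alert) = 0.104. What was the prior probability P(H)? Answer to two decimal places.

In odds form, posterior odds = prior odds × likelihood ratio, so prior odds = posterior odds ÷ LR.
Posterior odds = 0.104/(1−0.104) = 0.1161. LR = 0.56/0.20 = 2.8000.
Prior odds = 0.1161/2.8000 = 0.0415, so P(H) = 0.0415/(1+0.0415) ≈ 0.04.

P(H) = 0.04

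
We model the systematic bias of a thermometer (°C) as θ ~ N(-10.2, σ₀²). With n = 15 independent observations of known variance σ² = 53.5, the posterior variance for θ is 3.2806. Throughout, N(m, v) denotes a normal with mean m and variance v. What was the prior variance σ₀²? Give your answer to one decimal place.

Posterior precision equals prior precision plus data precision: 1/σ_n² = 1/σ₀² + n/σ².
So 1/σ₀² = 1/3.2806 − 15/53.5 = 0.304822 − 0.280374 = 0.024448.
Hence σ₀² = 1/0.024448 ≈ 40.9.

σ₀² = 40.9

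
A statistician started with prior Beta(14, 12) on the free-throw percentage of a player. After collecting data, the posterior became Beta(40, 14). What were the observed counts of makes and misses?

Beta is conjugate to the binomial likelihood: posterior = Beta(a+s, b+f).
Match parameters: s=40−14=26, f=14−12=2.

26 makes and 2 misses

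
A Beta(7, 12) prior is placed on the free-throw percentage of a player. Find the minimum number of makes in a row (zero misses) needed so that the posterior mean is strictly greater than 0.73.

After k makes and 0 misses the posterior is Beta(7+k, 12), with mean (7+k)/(7+12+k).
Set (7+k)/(19+k) > 0.73 and solve: k > (0.73·19 − 7)/(1 − 0.73) = 25.444.
The smallest integer exceeding 25.444 is 26, and checking k=26: (33)/(45) = 0.7333 > 0.73.

k = 26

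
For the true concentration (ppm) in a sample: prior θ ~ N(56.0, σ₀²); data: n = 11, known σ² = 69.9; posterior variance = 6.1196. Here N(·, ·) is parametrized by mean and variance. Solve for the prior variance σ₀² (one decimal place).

σ₀² = 165.5

For the Normal–Normal model with known σ², precisions add: τ_n = τ₀ + n/σ².
So 1/σ₀² = 1/6.1196 − 11/69.9 = 0.163409 − 0.157368 = 0.006041.
Hence σ₀² = 1/0.006041 ≈ 165.5.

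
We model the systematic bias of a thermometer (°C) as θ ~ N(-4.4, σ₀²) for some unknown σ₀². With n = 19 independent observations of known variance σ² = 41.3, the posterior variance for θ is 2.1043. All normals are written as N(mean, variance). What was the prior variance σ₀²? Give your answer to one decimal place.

Posterior precision equals prior precision plus data precision: 1/σ_n² = 1/σ₀² + n/σ².
So 1/σ₀² = 1/2.1043 − 19/41.3 = 0.475217 − 0.460048 = 0.015169.
Hence σ₀² = 1/0.015169 ≈ 65.9.

σ₀² = 65.9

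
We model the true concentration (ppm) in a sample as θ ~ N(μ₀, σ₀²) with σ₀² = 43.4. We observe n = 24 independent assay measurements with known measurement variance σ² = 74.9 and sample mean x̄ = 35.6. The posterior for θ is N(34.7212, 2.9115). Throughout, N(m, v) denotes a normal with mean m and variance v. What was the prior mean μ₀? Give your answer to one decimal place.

μ₀ = 22.5

The posterior mean is a precision-weighted average: μ_n = (τ₀μ₀ + τ_data·x̄)/(τ₀+τ_data), with τ₀=1/σ₀² and τ_data=n/σ².
Here τ₀ = 1/43.4 = 0.023041 and τ_data = 24/74.9 = 0.320427, so τ_n = 0.343468.
Rearranging for μ₀: μ₀ = (μ_n·τ_n − τ_data·x̄)/τ₀ = (34.7212·0.343468 − 0.320427·35.6) / 0.023041 = 0.518420/0.023041 ≈ 22.5.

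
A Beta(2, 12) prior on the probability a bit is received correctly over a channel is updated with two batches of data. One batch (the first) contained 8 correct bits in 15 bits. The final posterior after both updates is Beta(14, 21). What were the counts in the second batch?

4 correct bits and 2 errors

Sequential conjugate updates are equivalent to a single update on the pooled data, so total successes = posterior α − prior α and total failures = posterior β − prior β.
Total across both batches: 14−2=12 correct bits, 21−12=9 errors.
Subtract the first batch: 12−8=4 correct bits and 9−7=2 errors.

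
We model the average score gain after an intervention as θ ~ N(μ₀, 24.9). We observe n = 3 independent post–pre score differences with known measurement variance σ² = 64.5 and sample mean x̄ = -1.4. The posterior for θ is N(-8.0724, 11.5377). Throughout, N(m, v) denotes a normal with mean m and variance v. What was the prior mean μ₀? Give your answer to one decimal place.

With known observation variance, the Normal–Normal posterior has precision τ_n = τ₀ + n/σ² and mean μ_n = (τ₀μ₀ + (n/σ²)x̄)/τ_n.
Here τ₀ = 1/24.9 = 0.040161 and τ_data = 3/64.5 = 0.046512, so τ_n = 0.086673.
Rearranging for μ₀: μ₀ = (μ_n·τ_n − τ_data·x̄)/τ₀ = (-8.0724·0.086673 − 0.046512·-1.4) / 0.040161 = -0.634542/0.040161 ≈ -15.8.

μ₀ = -15.8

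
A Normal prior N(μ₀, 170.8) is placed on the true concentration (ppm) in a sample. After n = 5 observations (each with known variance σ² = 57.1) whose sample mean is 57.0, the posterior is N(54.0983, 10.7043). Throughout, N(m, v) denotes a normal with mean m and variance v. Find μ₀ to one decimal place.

μ₀ = 10.7

With known observation variance, the Normal–Normal posterior has precision τ_n = τ₀ + n/σ² and mean μ_n = (τ₀μ₀ + (n/σ²)x̄)/τ_n.
Here τ₀ = 1/170.8 = 0.005855 and τ_data = 5/57.1 = 0.087566, so τ_n = 0.093421.
Rearranging for μ₀: μ₀ = (μ_n·τ_n − τ_data·x̄)/τ₀ = (54.0983·0.093421 − 0.087566·57.0) / 0.005855 = 0.062655/0.005855 ≈ 10.7.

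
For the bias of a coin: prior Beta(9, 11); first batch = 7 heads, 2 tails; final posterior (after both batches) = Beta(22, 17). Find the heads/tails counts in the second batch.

Sequential conjugate updates are equivalent to a single update on the pooled data, so total successes = posterior α − prior α and total failures = posterior β − prior β.
Total across both batches: 22−9=13 heads, 17−11=6 tails.
Subtract the first batch: 13−7=6 heads and 6−2=4 tails.

6 heads and 4 tails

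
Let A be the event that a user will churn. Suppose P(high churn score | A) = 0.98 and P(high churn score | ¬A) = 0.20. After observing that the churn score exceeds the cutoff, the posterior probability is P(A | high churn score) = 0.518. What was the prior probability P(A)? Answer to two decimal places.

P(A) = 0.18

In odds form, posterior odds = prior odds × likelihood ratio, so prior odds = posterior odds ÷ LR.
Posterior odds = 0.518/(1−0.518) = 1.0747. LR = 0.98/0.20 = 4.9000.
Prior odds = 1.0747/4.9000 = 0.2193, so P(A) = 0.2193/(1+0.2193) ≈ 0.18.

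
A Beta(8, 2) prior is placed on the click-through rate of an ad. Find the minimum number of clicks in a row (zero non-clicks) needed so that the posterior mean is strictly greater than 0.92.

After k clicks and 0 non-clicks the posterior is Beta(8+k, 2), with mean (8+k)/(8+2+k).
Set (8+k)/(10+k) > 0.92 and solve: k > (0.92·10 − 8)/(1 − 0.92) = 15.000.
The smallest integer exceeding 15.000 is 16, and checking k=16: (24)/(26) = 0.9231 > 0.92.

k = 16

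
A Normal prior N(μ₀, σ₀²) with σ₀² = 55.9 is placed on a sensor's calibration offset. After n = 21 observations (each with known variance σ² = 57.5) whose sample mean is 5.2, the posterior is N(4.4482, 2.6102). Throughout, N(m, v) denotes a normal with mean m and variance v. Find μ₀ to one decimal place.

μ₀ = -10.9

With known observation variance, the Normal–Normal posterior has precision τ_n = τ₀ + n/σ² and mean μ_n = (τ₀μ₀ + (n/σ²)x̄)/τ_n.
Here τ₀ = 1/55.9 = 0.017889 and τ_data = 21/57.5 = 0.365217, so τ_n = 0.383106.
Rearranging for μ₀: μ₀ = (μ_n·τ_n − τ_data·x̄)/τ₀ = (4.4482·0.383106 − 0.365217·5.2) / 0.017889 = -0.194996/0.017889 ≈ -10.9.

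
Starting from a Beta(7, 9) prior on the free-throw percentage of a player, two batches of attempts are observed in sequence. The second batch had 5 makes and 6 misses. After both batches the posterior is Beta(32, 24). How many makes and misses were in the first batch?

Sequential conjugate updates are equivalent to a single update on the pooled data, so total successes = posterior α − prior α and total failures = posterior β − prior β.
Total across both batches: 32−7=25 makes, 24−9=15 misses.
Subtract the second batch: 25−5=20 makes and 15−6=9 misses.

20 makes and 9 misses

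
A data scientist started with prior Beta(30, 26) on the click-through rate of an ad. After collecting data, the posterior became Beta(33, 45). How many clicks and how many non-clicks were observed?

3 clicks and 19 non-clicks

Under Beta–binomial conjugacy the posterior parameters are (a+s, b+f).
Match parameters: s=33−30=3, f=45−26=19.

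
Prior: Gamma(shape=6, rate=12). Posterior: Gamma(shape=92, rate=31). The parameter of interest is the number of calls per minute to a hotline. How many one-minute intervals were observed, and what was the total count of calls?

n = 19 one-minute intervals with total 86 calls

Gamma–Poisson conjugacy: posterior shape = α + Σxᵢ, posterior rate = β + n.
Matching: Σxᵢ = 92 − 6 = 86 and n = 31 − 12 = 19.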